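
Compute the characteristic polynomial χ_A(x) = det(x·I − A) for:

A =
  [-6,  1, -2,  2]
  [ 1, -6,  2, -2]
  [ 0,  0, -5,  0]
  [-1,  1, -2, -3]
x^4 + 20*x^3 + 150*x^2 + 500*x + 625

Expanding det(x·I − A) (e.g. by cofactor expansion or by noting that A is similar to its Jordan form J, which has the same characteristic polynomial as A) gives
  χ_A(x) = x^4 + 20*x^3 + 150*x^2 + 500*x + 625
which factors as (x + 5)^4. The eigenvalues (with algebraic multiplicities) are λ = -5 with multiplicity 4.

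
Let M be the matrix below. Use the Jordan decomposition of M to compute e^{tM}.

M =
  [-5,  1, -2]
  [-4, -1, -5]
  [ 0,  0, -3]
e^{tM} =
  [-2*t*exp(-3*t) + exp(-3*t), t*exp(-3*t), -t^2*exp(-3*t)/2 - 2*t*exp(-3*t)]
  [-4*t*exp(-3*t), 2*t*exp(-3*t) + exp(-3*t), -t^2*exp(-3*t) - 5*t*exp(-3*t)]
  [0, 0, exp(-3*t)]

Strategy: write M = P · J · P⁻¹ where J is a Jordan canonical form, so e^{tM} = P · e^{tJ} · P⁻¹, and e^{tJ} can be computed block-by-block.

M has Jordan form
J =
  [-3,  1,  0]
  [ 0, -3,  1]
  [ 0,  0, -3]
(up to reordering of blocks).

Per-block formulas:
  For a 3×3 Jordan block J_3(-3): exp(t · J_3(-3)) = e^(-3t)·(I + t·N + (t^2/2)·N^2), where N is the 3×3 nilpotent shift.

After assembling e^{tJ} and conjugating by P, we get:

e^{tM} =
  [-2*t*exp(-3*t) + exp(-3*t), t*exp(-3*t), -t^2*exp(-3*t)/2 - 2*t*exp(-3*t)]
  [-4*t*exp(-3*t), 2*t*exp(-3*t) + exp(-3*t), -t^2*exp(-3*t) - 5*t*exp(-3*t)]
  [0, 0, exp(-3*t)]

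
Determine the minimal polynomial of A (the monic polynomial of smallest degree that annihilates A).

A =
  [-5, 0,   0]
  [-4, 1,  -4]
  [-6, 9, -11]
x^2 + 10*x + 25

The characteristic polynomial is χ_A(x) = (x + 5)^3, so the eigenvalues are known. The minimal polynomial is
  m_A(x) = Π_λ (x − λ)^{k_λ}
where k_λ is the size of the *largest* Jordan block for λ (equivalently, the smallest k with (A − λI)^k v = 0 for every generalised eigenvector v of λ).

  λ = -5: largest Jordan block has size 2, contributing (x + 5)^2

So m_A(x) = (x + 5)^2 = x^2 + 10*x + 25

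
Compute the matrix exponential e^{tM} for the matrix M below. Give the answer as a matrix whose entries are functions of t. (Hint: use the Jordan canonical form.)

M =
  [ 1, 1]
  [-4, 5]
e^{tM} =
  [-2*t*exp(3*t) + exp(3*t), t*exp(3*t)]
  [-4*t*exp(3*t), 2*t*exp(3*t) + exp(3*t)]

Strategy: write M = P · J · P⁻¹ where J is a Jordan canonical form, so e^{tM} = P · e^{tJ} · P⁻¹, and e^{tJ} can be computed block-by-block.

M has Jordan form
J =
  [3, 1]
  [0, 3]
(up to reordering of blocks).

Per-block formulas:
  For a 2×2 Jordan block J_2(3): exp(t · J_2(3)) = e^(3t)·(I + t·N), where N is the 2×2 nilpotent shift.

After assembling e^{tJ} and conjugating by P, we get:

e^{tM} =
  [-2*t*exp(3*t) + exp(3*t), t*exp(3*t)]
  [-4*t*exp(3*t), 2*t*exp(3*t) + exp(3*t)]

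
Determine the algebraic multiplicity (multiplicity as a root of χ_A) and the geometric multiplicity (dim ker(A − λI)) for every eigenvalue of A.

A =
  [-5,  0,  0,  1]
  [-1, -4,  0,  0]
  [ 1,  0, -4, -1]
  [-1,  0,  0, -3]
λ = -4: alg = 4, geom = 2

Step 1 — factor the characteristic polynomial to read off the algebraic multiplicities:
  χ_A(x) = (x + 4)^4

Step 2 — compute geometric multiplicities via the rank-nullity identity g(λ) = n − rank(A − λI):
  rank(A − (-4)·I) = 2, so dim ker(A − (-4)·I) = n − 2 = 2

Summary:
  λ = -4: algebraic multiplicity = 4, geometric multiplicity = 2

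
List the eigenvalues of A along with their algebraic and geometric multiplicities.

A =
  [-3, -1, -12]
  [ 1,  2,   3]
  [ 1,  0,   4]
λ = 1: alg = 3, geom = 1

Step 1 — factor the characteristic polynomial to read off the algebraic multiplicities:
  χ_A(x) = (x - 1)^3

Step 2 — compute geometric multiplicities via the rank-nullity identity g(λ) = n − rank(A − λI):
  rank(A − (1)·I) = 2, so dim ker(A − (1)·I) = n − 2 = 1

Summary:
  λ = 1: algebraic multiplicity = 3, geometric multiplicity = 1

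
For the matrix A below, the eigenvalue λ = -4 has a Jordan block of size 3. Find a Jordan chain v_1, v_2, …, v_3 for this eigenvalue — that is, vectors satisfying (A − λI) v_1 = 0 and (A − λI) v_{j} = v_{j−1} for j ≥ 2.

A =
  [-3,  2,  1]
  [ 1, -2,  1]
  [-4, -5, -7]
A Jordan chain for λ = -4 of length 3:
v_1 = (-1, -1, 3)ᵀ
v_2 = (1, 1, -4)ᵀ
v_3 = (1, 0, 0)ᵀ

Let N = A − (-4)·I. We want v_3 with N^3 v_3 = 0 but N^2 v_3 ≠ 0; then v_{j-1} := N · v_j for j = 3, …, 2.

Pick v_3 = (1, 0, 0)ᵀ.
Then v_2 = N · v_3 = (1, 1, -4)ᵀ.
Then v_1 = N · v_2 = (-1, -1, 3)ᵀ.

Sanity check: (A − (-4)·I) v_1 = (0, 0, 0)ᵀ = 0. ✓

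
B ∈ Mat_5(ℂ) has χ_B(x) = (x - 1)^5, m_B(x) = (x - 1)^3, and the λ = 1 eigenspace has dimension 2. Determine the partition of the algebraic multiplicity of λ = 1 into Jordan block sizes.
Block sizes for λ = 1: [3, 2]

Step 1 — from the characteristic polynomial, algebraic multiplicity of λ = 1 is 5. From dim ker(B − (1)·I) = 2, there are exactly 2 Jordan blocks for λ = 1.
Step 2 — from the minimal polynomial, the factor (x − 1)^3 tells us the largest block for λ = 1 has size 3.
Step 3 — with total size 5, 2 blocks, and largest block 3, the block sizes (in nonincreasing order) are [3, 2].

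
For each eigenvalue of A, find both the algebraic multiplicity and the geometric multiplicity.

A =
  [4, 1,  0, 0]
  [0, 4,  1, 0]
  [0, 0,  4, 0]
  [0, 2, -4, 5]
λ = 4: alg = 3, geom = 1; λ = 5: alg = 1, geom = 1

Step 1 — factor the characteristic polynomial to read off the algebraic multiplicities:
  χ_A(x) = (x - 5)*(x - 4)^3

Step 2 — compute geometric multiplicities via the rank-nullity identity g(λ) = n − rank(A − λI):
  rank(A − (4)·I) = 3, so dim ker(A − (4)·I) = n − 3 = 1
  rank(A − (5)·I) = 3, so dim ker(A − (5)·I) = n − 3 = 1

Summary:
  λ = 4: algebraic multiplicity = 3, geometric multiplicity = 1
  λ = 5: algebraic multiplicity = 1, geometric multiplicity = 1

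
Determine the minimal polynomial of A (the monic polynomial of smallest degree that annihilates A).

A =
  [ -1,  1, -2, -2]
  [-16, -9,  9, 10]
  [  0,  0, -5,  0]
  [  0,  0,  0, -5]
x^3 + 15*x^2 + 75*x + 125

The characteristic polynomial is χ_A(x) = (x + 5)^4, so the eigenvalues are known. The minimal polynomial is
  m_A(x) = Π_λ (x − λ)^{k_λ}
where k_λ is the size of the *largest* Jordan block for λ (equivalently, the smallest k with (A − λI)^k v = 0 for every generalised eigenvector v of λ).

  λ = -5: largest Jordan block has size 3, contributing (x + 5)^3

So m_A(x) = (x + 5)^3 = x^3 + 15*x^2 + 75*x + 125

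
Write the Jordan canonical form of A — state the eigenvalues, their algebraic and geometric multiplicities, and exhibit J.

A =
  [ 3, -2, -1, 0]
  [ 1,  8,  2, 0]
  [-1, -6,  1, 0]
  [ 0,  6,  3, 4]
J_3(4) ⊕ J_1(4)

The characteristic polynomial is
  det(x·I − A) = x^4 - 16*x^3 + 96*x^2 - 256*x + 256 = (x - 4)^4

Eigenvalues and multiplicities (the geometric multiplicity of λ is n − rank(A − λI), which equals the number of Jordan blocks for λ):
  λ = 4: algebraic multiplicity = 4, geometric multiplicity = 2

Determining the block sizes for each eigenvalue:
  λ = 4: with am = 4 and gm = 2, the partition is not yet determined (e.g. several partitions of 4 into 2 parts exist). Let N = A − (4)·I. Computing rank(N^1) = 2, rank(N^2) = 1, rank(N^3) = 0; the number of blocks of size ≥ j is rank(N^{j−1}) − rank(N^j), giving [2, 1, 1]. So we have 1 block(s) of size 3, 1 block(s) of size 1 → block sizes [3, 1]

Assembling the blocks gives a Jordan form
J =
  [4, 1, 0, 0]
  [0, 4, 1, 0]
  [0, 0, 4, 0]
  [0, 0, 0, 4]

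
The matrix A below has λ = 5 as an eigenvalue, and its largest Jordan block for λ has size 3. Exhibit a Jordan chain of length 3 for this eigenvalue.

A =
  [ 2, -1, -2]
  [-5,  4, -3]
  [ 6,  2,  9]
A Jordan chain for λ = 5 of length 3:
v_1 = (2, 2, -4)ᵀ
v_2 = (-3, -5, 6)ᵀ
v_3 = (1, 0, 0)ᵀ

Let N = A − (5)·I. We want v_3 with N^3 v_3 = 0 but N^2 v_3 ≠ 0; then v_{j-1} := N · v_j for j = 3, …, 2.

Pick v_3 = (1, 0, 0)ᵀ.
Then v_2 = N · v_3 = (-3, -5, 6)ᵀ.
Then v_1 = N · v_2 = (2, 2, -4)ᵀ.

Sanity check: (A − (5)·I) v_1 = (0, 0, 0)ᵀ = 0. ✓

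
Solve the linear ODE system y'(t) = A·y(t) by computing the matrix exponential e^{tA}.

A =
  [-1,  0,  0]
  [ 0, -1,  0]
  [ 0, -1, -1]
e^{tA} =
  [exp(-t), 0, 0]
  [0, exp(-t), 0]
  [0, -t*exp(-t), exp(-t)]

Strategy: write A = P · J · P⁻¹ where J is a Jordan canonical form, so e^{tA} = P · e^{tJ} · P⁻¹, and e^{tJ} can be computed block-by-block.

A has Jordan form
J =
  [-1,  1,  0]
  [ 0, -1,  0]
  [ 0,  0, -1]
(up to reordering of blocks).

Per-block formulas:
  For a 1×1 block at λ = -1: exp(t · [-1]) = [e^(-1t)].
  For a 2×2 Jordan block J_2(-1): exp(t · J_2(-1)) = e^(-1t)·(I + t·N), where N is the 2×2 nilpotent shift.

After assembling e^{tJ} and conjugating by P, we get:

e^{tA} =
  [exp(-t), 0, 0]
  [0, exp(-t), 0]
  [0, -t*exp(-t), exp(-t)]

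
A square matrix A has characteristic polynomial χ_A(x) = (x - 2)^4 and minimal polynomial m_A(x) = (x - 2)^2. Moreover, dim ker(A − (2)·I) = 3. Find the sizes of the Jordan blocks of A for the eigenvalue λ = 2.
Block sizes for λ = 2: [2, 1, 1]

Step 1 — from the characteristic polynomial, algebraic multiplicity of λ = 2 is 4. From dim ker(A − (2)·I) = 3, there are exactly 3 Jordan blocks for λ = 2.
Step 2 — from the minimal polynomial, the factor (x − 2)^2 tells us the largest block for λ = 2 has size 2.
Step 3 — with total size 4, 3 blocks, and largest block 2, the block sizes (in nonincreasing order) are [2, 1, 1].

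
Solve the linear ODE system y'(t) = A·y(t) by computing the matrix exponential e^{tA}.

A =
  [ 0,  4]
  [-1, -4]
e^{tA} =
  [2*t*exp(-2*t) + exp(-2*t), 4*t*exp(-2*t)]
  [-t*exp(-2*t), -2*t*exp(-2*t) + exp(-2*t)]

Strategy: write A = P · J · P⁻¹ where J is a Jordan canonical form, so e^{tA} = P · e^{tJ} · P⁻¹, and e^{tJ} can be computed block-by-block.

A has Jordan form
J =
  [-2,  1]
  [ 0, -2]
(up to reordering of blocks).

Per-block formulas:
  For a 2×2 Jordan block J_2(-2): exp(t · J_2(-2)) = e^(-2t)·(I + t·N), where N is the 2×2 nilpotent shift.

After assembling e^{tJ} and conjugating by P, we get:

e^{tA} =
  [2*t*exp(-2*t) + exp(-2*t), 4*t*exp(-2*t)]
  [-t*exp(-2*t), -2*t*exp(-2*t) + exp(-2*t)]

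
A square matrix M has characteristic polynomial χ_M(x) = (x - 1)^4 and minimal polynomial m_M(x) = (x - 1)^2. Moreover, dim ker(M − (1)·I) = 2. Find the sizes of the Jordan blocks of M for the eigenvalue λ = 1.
Block sizes for λ = 1: [2, 2]

Step 1 — from the characteristic polynomial, algebraic multiplicity of λ = 1 is 4. From dim ker(M − (1)·I) = 2, there are exactly 2 Jordan blocks for λ = 1.
Step 2 — from the minimal polynomial, the factor (x − 1)^2 tells us the largest block for λ = 1 has size 2.
Step 3 — with total size 4, 2 blocks, and largest block 2, the block sizes (in nonincreasing order) are [2, 2].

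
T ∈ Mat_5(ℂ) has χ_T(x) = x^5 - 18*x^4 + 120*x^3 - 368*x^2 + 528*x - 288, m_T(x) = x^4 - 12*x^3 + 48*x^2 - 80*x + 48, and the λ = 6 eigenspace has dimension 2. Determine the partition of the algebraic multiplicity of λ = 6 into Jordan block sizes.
Block sizes for λ = 6: [1, 1]

Step 1 — from the characteristic polynomial, algebraic multiplicity of λ = 6 is 2. From dim ker(T − (6)·I) = 2, there are exactly 2 Jordan blocks for λ = 6.
Step 2 — from the minimal polynomial, the factor (x − 6) tells us the largest block for λ = 6 has size 1.
Step 3 — with total size 2, 2 blocks, and largest block 1, the block sizes (in nonincreasing order) are [1, 1].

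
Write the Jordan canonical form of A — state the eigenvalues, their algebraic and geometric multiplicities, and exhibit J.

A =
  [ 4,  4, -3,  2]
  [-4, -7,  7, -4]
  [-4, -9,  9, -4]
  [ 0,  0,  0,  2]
J_3(2) ⊕ J_1(2)

The characteristic polynomial is
  det(x·I − A) = x^4 - 8*x^3 + 24*x^2 - 32*x + 16 = (x - 2)^4

Eigenvalues and multiplicities (the geometric multiplicity of λ is n − rank(A − λI), which equals the number of Jordan blocks for λ):
  λ = 2: algebraic multiplicity = 4, geometric multiplicity = 2

Determining the block sizes for each eigenvalue:
  λ = 2: with am = 4 and gm = 2, the partition is not yet determined (e.g. several partitions of 4 into 2 parts exist). Let N = A − (2)·I. Computing rank(N^1) = 2, rank(N^2) = 1, rank(N^3) = 0; the number of blocks of size ≥ j is rank(N^{j−1}) − rank(N^j), giving [2, 1, 1]. So we have 1 block(s) of size 3, 1 block(s) of size 1 → block sizes [3, 1]

Assembling the blocks gives a Jordan form
J =
  [2, 1, 0, 0]
  [0, 2, 1, 0]
  [0, 0, 2, 0]
  [0, 0, 0, 2]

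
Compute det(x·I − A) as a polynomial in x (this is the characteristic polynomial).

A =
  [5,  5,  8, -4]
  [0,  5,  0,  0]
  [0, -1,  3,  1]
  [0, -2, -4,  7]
x^4 - 20*x^3 + 150*x^2 - 500*x + 625

Expanding det(x·I − A) (e.g. by cofactor expansion or by noting that A is similar to its Jordan form J, which has the same characteristic polynomial as A) gives
  χ_A(x) = x^4 - 20*x^3 + 150*x^2 - 500*x + 625
which factors as (x - 5)^4. The eigenvalues (with algebraic multiplicities) are λ = 5 with multiplicity 4.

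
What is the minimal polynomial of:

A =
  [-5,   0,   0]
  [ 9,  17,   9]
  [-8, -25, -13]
x^3 + x^2 - 16*x + 20

The characteristic polynomial is χ_A(x) = (x - 2)^2*(x + 5), so the eigenvalues are known. The minimal polynomial is
  m_A(x) = Π_λ (x − λ)^{k_λ}
where k_λ is the size of the *largest* Jordan block for λ (equivalently, the smallest k with (A − λI)^k v = 0 for every generalised eigenvector v of λ).

  λ = -5: largest Jordan block has size 1, contributing (x + 5)
  λ = 2: largest Jordan block has size 2, contributing (x − 2)^2

So m_A(x) = (x - 2)^2*(x + 5) = x^3 + x^2 - 16*x + 20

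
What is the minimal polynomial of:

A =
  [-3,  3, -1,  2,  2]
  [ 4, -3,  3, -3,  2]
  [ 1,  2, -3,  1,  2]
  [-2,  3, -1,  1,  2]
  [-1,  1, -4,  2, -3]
x^4 + 10*x^3 + 33*x^2 + 40*x + 16

The characteristic polynomial is χ_A(x) = (x + 1)^3*(x + 4)^2, so the eigenvalues are known. The minimal polynomial is
  m_A(x) = Π_λ (x − λ)^{k_λ}
where k_λ is the size of the *largest* Jordan block for λ (equivalently, the smallest k with (A − λI)^k v = 0 for every generalised eigenvector v of λ).

  λ = -4: largest Jordan block has size 2, contributing (x + 4)^2
  λ = -1: largest Jordan block has size 2, contributing (x + 1)^2

So m_A(x) = (x + 1)^2*(x + 4)^2 = x^4 + 10*x^3 + 33*x^2 + 40*x + 16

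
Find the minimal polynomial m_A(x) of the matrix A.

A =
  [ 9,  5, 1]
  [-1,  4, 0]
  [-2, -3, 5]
x^3 - 18*x^2 + 108*x - 216

The characteristic polynomial is χ_A(x) = (x - 6)^3, so the eigenvalues are known. The minimal polynomial is
  m_A(x) = Π_λ (x − λ)^{k_λ}
where k_λ is the size of the *largest* Jordan block for λ (equivalently, the smallest k with (A − λI)^k v = 0 for every generalised eigenvector v of λ).

  λ = 6: largest Jordan block has size 3, contributing (x − 6)^3

So m_A(x) = (x - 6)^3 = x^3 - 18*x^2 + 108*x - 216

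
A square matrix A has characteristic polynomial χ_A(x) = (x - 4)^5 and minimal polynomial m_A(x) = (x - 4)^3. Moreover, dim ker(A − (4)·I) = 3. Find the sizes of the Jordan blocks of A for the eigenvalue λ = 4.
Block sizes for λ = 4: [3, 1, 1]

Step 1 — from the characteristic polynomial, algebraic multiplicity of λ = 4 is 5. From dim ker(A − (4)·I) = 3, there are exactly 3 Jordan blocks for λ = 4.
Step 2 — from the minimal polynomial, the factor (x − 4)^3 tells us the largest block for λ = 4 has size 3.
Step 3 — with total size 5, 3 blocks, and largest block 3, the block sizes (in nonincreasing order) are [3, 1, 1].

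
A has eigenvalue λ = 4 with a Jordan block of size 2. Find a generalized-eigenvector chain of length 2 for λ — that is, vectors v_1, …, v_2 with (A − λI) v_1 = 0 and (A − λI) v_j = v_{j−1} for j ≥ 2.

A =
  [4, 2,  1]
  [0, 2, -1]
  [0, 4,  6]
A Jordan chain for λ = 4 of length 2:
v_1 = (2, -2, 4)ᵀ
v_2 = (0, 1, 0)ᵀ

Let N = A − (4)·I. We want v_2 with N^2 v_2 = 0 but N^1 v_2 ≠ 0; then v_{j-1} := N · v_j for j = 2, …, 2.

Pick v_2 = (0, 1, 0)ᵀ.
Then v_1 = N · v_2 = (2, -2, 4)ᵀ.

Sanity check: (A − (4)·I) v_1 = (0, 0, 0)ᵀ = 0. ✓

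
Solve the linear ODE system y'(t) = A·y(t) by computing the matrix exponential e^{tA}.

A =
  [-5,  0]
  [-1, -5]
e^{tA} =
  [exp(-5*t), 0]
  [-t*exp(-5*t), exp(-5*t)]

Strategy: write A = P · J · P⁻¹ where J is a Jordan canonical form, so e^{tA} = P · e^{tJ} · P⁻¹, and e^{tJ} can be computed block-by-block.

A has Jordan form
J =
  [-5,  1]
  [ 0, -5]
(up to reordering of blocks).

Per-block formulas:
  For a 2×2 Jordan block J_2(-5): exp(t · J_2(-5)) = e^(-5t)·(I + t·N), where N is the 2×2 nilpotent shift.

After assembling e^{tJ} and conjugating by P, we get:

e^{tA} =
  [exp(-5*t), 0]
  [-t*exp(-5*t), exp(-5*t)]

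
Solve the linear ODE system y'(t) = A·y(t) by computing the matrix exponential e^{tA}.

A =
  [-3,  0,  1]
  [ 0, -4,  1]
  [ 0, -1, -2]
e^{tA} =
  [exp(-3*t), -t^2*exp(-3*t)/2, t^2*exp(-3*t)/2 + t*exp(-3*t)]
  [0, -t*exp(-3*t) + exp(-3*t), t*exp(-3*t)]
  [0, -t*exp(-3*t), t*exp(-3*t) + exp(-3*t)]

Strategy: write A = P · J · P⁻¹ where J is a Jordan canonical form, so e^{tA} = P · e^{tJ} · P⁻¹, and e^{tJ} can be computed block-by-block.

A has Jordan form
J =
  [-3,  1,  0]
  [ 0, -3,  1]
  [ 0,  0, -3]
(up to reordering of blocks).

Per-block formulas:
  For a 3×3 Jordan block J_3(-3): exp(t · J_3(-3)) = e^(-3t)·(I + t·N + (t^2/2)·N^2), where N is the 3×3 nilpotent shift.

After assembling e^{tJ} and conjugating by P, we get:

e^{tA} =
  [exp(-3*t), -t^2*exp(-3*t)/2, t^2*exp(-3*t)/2 + t*exp(-3*t)]
  [0, -t*exp(-3*t) + exp(-3*t), t*exp(-3*t)]
  [0, -t*exp(-3*t), t*exp(-3*t) + exp(-3*t)]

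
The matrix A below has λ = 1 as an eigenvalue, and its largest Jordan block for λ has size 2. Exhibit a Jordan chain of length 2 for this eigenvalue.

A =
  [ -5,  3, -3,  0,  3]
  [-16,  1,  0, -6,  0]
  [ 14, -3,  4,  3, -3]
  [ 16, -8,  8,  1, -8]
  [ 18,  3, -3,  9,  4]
A Jordan chain for λ = 1 of length 2:
v_1 = (-6, -16, 14, 16, 18)ᵀ
v_2 = (1, 0, 0, 0, 0)ᵀ

Let N = A − (1)·I. We want v_2 with N^2 v_2 = 0 but N^1 v_2 ≠ 0; then v_{j-1} := N · v_j for j = 2, …, 2.

Pick v_2 = (1, 0, 0, 0, 0)ᵀ.
Then v_1 = N · v_2 = (-6, -16, 14, 16, 18)ᵀ.

Sanity check: (A − (1)·I) v_1 = (0, 0, 0, 0, 0)ᵀ = 0. ✓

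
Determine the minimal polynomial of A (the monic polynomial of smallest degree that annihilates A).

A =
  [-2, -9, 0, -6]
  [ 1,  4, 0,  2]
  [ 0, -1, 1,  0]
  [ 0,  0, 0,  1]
x^3 - 3*x^2 + 3*x - 1

The characteristic polynomial is χ_A(x) = (x - 1)^4, so the eigenvalues are known. The minimal polynomial is
  m_A(x) = Π_λ (x − λ)^{k_λ}
where k_λ is the size of the *largest* Jordan block for λ (equivalently, the smallest k with (A − λI)^k v = 0 for every generalised eigenvector v of λ).

  λ = 1: largest Jordan block has size 3, contributing (x − 1)^3

So m_A(x) = (x - 1)^3 = x^3 - 3*x^2 + 3*x - 1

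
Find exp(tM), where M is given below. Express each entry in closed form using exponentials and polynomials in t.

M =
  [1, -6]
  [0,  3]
e^{tM} =
  [exp(t), -3*exp(3*t) + 3*exp(t)]
  [0, exp(3*t)]

Strategy: write M = P · J · P⁻¹ where J is a Jordan canonical form, so e^{tM} = P · e^{tJ} · P⁻¹, and e^{tJ} can be computed block-by-block.

M has Jordan form
J =
  [1, 0]
  [0, 3]
(up to reordering of blocks).

Per-block formulas:
  For a 1×1 block at λ = 1: exp(t · [1]) = [e^(1t)].
  For a 1×1 block at λ = 3: exp(t · [3]) = [e^(3t)].

After assembling e^{tJ} and conjugating by P, we get:

e^{tM} =
  [exp(t), -3*exp(3*t) + 3*exp(t)]
  [0, exp(3*t)]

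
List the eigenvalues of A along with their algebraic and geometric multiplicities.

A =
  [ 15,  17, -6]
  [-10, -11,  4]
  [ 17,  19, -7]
λ = -1: alg = 3, geom = 1

Step 1 — factor the characteristic polynomial to read off the algebraic multiplicities:
  χ_A(x) = (x + 1)^3

Step 2 — compute geometric multiplicities via the rank-nullity identity g(λ) = n − rank(A − λI):
  rank(A − (-1)·I) = 2, so dim ker(A − (-1)·I) = n − 2 = 1

Summary:
  λ = -1: algebraic multiplicity = 3, geometric multiplicity = 1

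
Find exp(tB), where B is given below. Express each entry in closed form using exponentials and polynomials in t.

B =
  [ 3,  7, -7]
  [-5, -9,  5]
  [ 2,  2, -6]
e^{tB} =
  [7*t*exp(-4*t) + exp(-4*t), 7*t*exp(-4*t), -7*t*exp(-4*t)]
  [-5*t*exp(-4*t), -5*t*exp(-4*t) + exp(-4*t), 5*t*exp(-4*t)]
  [2*t*exp(-4*t), 2*t*exp(-4*t), -2*t*exp(-4*t) + exp(-4*t)]

Strategy: write B = P · J · P⁻¹ where J is a Jordan canonical form, so e^{tB} = P · e^{tJ} · P⁻¹, and e^{tJ} can be computed block-by-block.

B has Jordan form
J =
  [-4,  1,  0]
  [ 0, -4,  0]
  [ 0,  0, -4]
(up to reordering of blocks).

Per-block formulas:
  For a 2×2 Jordan block J_2(-4): exp(t · J_2(-4)) = e^(-4t)·(I + t·N), where N is the 2×2 nilpotent shift.
  For a 1×1 block at λ = -4: exp(t · [-4]) = [e^(-4t)].

After assembling e^{tJ} and conjugating by P, we get:

e^{tB} =
  [7*t*exp(-4*t) + exp(-4*t), 7*t*exp(-4*t), -7*t*exp(-4*t)]
  [-5*t*exp(-4*t), -5*t*exp(-4*t) + exp(-4*t), 5*t*exp(-4*t)]
  [2*t*exp(-4*t), 2*t*exp(-4*t), -2*t*exp(-4*t) + exp(-4*t)]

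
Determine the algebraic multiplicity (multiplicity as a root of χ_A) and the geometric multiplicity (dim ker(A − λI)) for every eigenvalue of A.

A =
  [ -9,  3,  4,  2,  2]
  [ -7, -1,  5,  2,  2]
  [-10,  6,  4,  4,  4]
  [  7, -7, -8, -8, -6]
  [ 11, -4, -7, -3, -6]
λ = -4: alg = 5, geom = 2

Step 1 — factor the characteristic polynomial to read off the algebraic multiplicities:
  χ_A(x) = (x + 4)^5

Step 2 — compute geometric multiplicities via the rank-nullity identity g(λ) = n − rank(A − λI):
  rank(A − (-4)·I) = 3, so dim ker(A − (-4)·I) = n − 3 = 2

Summary:
  λ = -4: algebraic multiplicity = 5, geometric multiplicity = 2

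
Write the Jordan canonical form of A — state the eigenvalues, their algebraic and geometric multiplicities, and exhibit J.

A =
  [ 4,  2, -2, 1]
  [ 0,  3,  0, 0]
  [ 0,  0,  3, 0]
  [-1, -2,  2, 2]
J_2(3) ⊕ J_1(3) ⊕ J_1(3)

The characteristic polynomial is
  det(x·I − A) = x^4 - 12*x^3 + 54*x^2 - 108*x + 81 = (x - 3)^4

Eigenvalues and multiplicities (the geometric multiplicity of λ is n − rank(A − λI), which equals the number of Jordan blocks for λ):
  λ = 3: algebraic multiplicity = 4, geometric multiplicity = 3

Determining the block sizes for each eigenvalue:
  λ = 3: 3 blocks summing to 4 forces exactly one block of size 2 and the rest size 1 → block sizes [2, 1, 1]

Assembling the blocks gives a Jordan form
J =
  [3, 1, 0, 0]
  [0, 3, 0, 0]
  [0, 0, 3, 0]
  [0, 0, 0, 3]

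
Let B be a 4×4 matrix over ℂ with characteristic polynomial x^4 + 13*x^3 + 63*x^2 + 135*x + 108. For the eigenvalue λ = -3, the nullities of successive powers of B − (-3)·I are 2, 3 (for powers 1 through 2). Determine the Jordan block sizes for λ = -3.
Block sizes for λ = -3: [2, 1]

From the dimensions of kernels of powers, the number of Jordan blocks of size at least j is d_j − d_{j−1} where d_j = dim ker(N^j) (with d_0 = 0). Computing the differences gives [2, 1].
The number of blocks of size exactly k is (#blocks of size ≥ k) − (#blocks of size ≥ k + 1), so the partition is: 1 block(s) of size 1, 1 block(s) of size 2.
In nonincreasing order the block sizes are [2, 1].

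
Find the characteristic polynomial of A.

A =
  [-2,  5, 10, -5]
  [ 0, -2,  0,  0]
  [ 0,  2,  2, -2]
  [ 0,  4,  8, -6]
x^4 + 8*x^3 + 24*x^2 + 32*x + 16

Expanding det(x·I − A) (e.g. by cofactor expansion or by noting that A is similar to its Jordan form J, which has the same characteristic polynomial as A) gives
  χ_A(x) = x^4 + 8*x^3 + 24*x^2 + 32*x + 16
which factors as (x + 2)^4. The eigenvalues (with algebraic multiplicities) are λ = -2 with multiplicity 4.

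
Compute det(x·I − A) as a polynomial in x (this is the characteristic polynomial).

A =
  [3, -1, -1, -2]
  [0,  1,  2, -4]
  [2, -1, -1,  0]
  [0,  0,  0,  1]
x^4 - 4*x^3 + 6*x^2 - 4*x + 1

Expanding det(x·I − A) (e.g. by cofactor expansion or by noting that A is similar to its Jordan form J, which has the same characteristic polynomial as A) gives
  χ_A(x) = x^4 - 4*x^3 + 6*x^2 - 4*x + 1
which factors as (x - 1)^4. The eigenvalues (with algebraic multiplicities) are λ = 1 with multiplicity 4.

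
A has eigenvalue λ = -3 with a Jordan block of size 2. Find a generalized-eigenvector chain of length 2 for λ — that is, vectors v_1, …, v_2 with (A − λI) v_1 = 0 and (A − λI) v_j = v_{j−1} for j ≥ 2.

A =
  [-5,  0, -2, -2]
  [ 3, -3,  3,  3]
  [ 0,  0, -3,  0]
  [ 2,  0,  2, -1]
A Jordan chain for λ = -3 of length 2:
v_1 = (-2, 3, 0, 2)ᵀ
v_2 = (1, 0, 0, 0)ᵀ

Let N = A − (-3)·I. We want v_2 with N^2 v_2 = 0 but N^1 v_2 ≠ 0; then v_{j-1} := N · v_j for j = 2, …, 2.

Pick v_2 = (1, 0, 0, 0)ᵀ.
Then v_1 = N · v_2 = (-2, 3, 0, 2)ᵀ.

Sanity check: (A − (-3)·I) v_1 = (0, 0, 0, 0)ᵀ = 0. ✓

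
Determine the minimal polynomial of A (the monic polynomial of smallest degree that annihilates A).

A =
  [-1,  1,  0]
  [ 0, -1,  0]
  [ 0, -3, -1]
x^2 + 2*x + 1

The characteristic polynomial is χ_A(x) = (x + 1)^3, so the eigenvalues are known. The minimal polynomial is
  m_A(x) = Π_λ (x − λ)^{k_λ}
where k_λ is the size of the *largest* Jordan block for λ (equivalently, the smallest k with (A − λI)^k v = 0 for every generalised eigenvector v of λ).

  λ = -1: largest Jordan block has size 2, contributing (x + 1)^2

So m_A(x) = (x + 1)^2 = x^2 + 2*x + 1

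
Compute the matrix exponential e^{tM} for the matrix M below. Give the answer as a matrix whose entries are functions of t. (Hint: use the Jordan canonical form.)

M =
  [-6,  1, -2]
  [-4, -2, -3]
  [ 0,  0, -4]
e^{tM} =
  [-2*t*exp(-4*t) + exp(-4*t), t*exp(-4*t), t^2*exp(-4*t)/2 - 2*t*exp(-4*t)]
  [-4*t*exp(-4*t), 2*t*exp(-4*t) + exp(-4*t), t^2*exp(-4*t) - 3*t*exp(-4*t)]
  [0, 0, exp(-4*t)]

Strategy: write M = P · J · P⁻¹ where J is a Jordan canonical form, so e^{tM} = P · e^{tJ} · P⁻¹, and e^{tJ} can be computed block-by-block.

M has Jordan form
J =
  [-4,  1,  0]
  [ 0, -4,  1]
  [ 0,  0, -4]
(up to reordering of blocks).

Per-block formulas:
  For a 3×3 Jordan block J_3(-4): exp(t · J_3(-4)) = e^(-4t)·(I + t·N + (t^2/2)·N^2), where N is the 3×3 nilpotent shift.

After assembling e^{tJ} and conjugating by P, we get:

e^{tM} =
  [-2*t*exp(-4*t) + exp(-4*t), t*exp(-4*t), t^2*exp(-4*t)/2 - 2*t*exp(-4*t)]
  [-4*t*exp(-4*t), 2*t*exp(-4*t) + exp(-4*t), t^2*exp(-4*t) - 3*t*exp(-4*t)]
  [0, 0, exp(-4*t)]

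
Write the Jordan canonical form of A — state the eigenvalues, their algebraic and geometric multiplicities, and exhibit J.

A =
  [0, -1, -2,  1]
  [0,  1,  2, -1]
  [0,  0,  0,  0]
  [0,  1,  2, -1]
J_2(0) ⊕ J_1(0) ⊕ J_1(0)

The characteristic polynomial is
  det(x·I − A) = x^4

Eigenvalues and multiplicities (the geometric multiplicity of λ is n − rank(A − λI), which equals the number of Jordan blocks for λ):
  λ = 0: algebraic multiplicity = 4, geometric multiplicity = 3

Determining the block sizes for each eigenvalue:
  λ = 0: 3 blocks summing to 4 forces exactly one block of size 2 and the rest size 1 → block sizes [2, 1, 1]

Assembling the blocks gives a Jordan form
J =
  [0, 1, 0, 0]
  [0, 0, 0, 0]
  [0, 0, 0, 0]
  [0, 0, 0, 0]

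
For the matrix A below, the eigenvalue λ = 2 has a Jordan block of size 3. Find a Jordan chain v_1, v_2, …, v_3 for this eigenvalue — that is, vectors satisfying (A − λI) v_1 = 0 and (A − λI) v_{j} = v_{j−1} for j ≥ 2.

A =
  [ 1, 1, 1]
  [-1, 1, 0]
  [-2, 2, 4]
A Jordan chain for λ = 2 of length 3:
v_1 = (-2, 2, -4)ᵀ
v_2 = (-1, -1, -2)ᵀ
v_3 = (1, 0, 0)ᵀ

Let N = A − (2)·I. We want v_3 with N^3 v_3 = 0 but N^2 v_3 ≠ 0; then v_{j-1} := N · v_j for j = 3, …, 2.

Pick v_3 = (1, 0, 0)ᵀ.
Then v_2 = N · v_3 = (-1, -1, -2)ᵀ.
Then v_1 = N · v_2 = (-2, 2, -4)ᵀ.

Sanity check: (A − (2)·I) v_1 = (0, 0, 0)ᵀ = 0. ✓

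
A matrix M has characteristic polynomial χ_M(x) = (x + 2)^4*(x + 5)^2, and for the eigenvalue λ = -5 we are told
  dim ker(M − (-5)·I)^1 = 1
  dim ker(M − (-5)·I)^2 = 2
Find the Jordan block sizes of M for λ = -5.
Block sizes for λ = -5: [2]

From the dimensions of kernels of powers, the number of Jordan blocks of size at least j is d_j − d_{j−1} where d_j = dim ker(N^j) (with d_0 = 0). Computing the differences gives [1, 1].
The number of blocks of size exactly k is (#blocks of size ≥ k) − (#blocks of size ≥ k + 1), so the partition is: 1 block(s) of size 2.
In nonincreasing order the block sizes are [2].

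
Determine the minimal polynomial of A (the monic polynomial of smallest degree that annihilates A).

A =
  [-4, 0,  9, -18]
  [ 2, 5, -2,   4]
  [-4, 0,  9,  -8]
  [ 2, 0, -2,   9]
x^2 - 9*x + 20

The characteristic polynomial is χ_A(x) = (x - 5)^3*(x - 4), so the eigenvalues are known. The minimal polynomial is
  m_A(x) = Π_λ (x − λ)^{k_λ}
where k_λ is the size of the *largest* Jordan block for λ (equivalently, the smallest k with (A − λI)^k v = 0 for every generalised eigenvector v of λ).

  λ = 4: largest Jordan block has size 1, contributing (x − 4)
  λ = 5: largest Jordan block has size 1, contributing (x − 5)

So m_A(x) = (x - 5)*(x - 4) = x^2 - 9*x + 20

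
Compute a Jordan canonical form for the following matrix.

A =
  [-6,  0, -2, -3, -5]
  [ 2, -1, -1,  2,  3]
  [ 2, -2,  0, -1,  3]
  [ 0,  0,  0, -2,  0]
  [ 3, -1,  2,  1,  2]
J_3(-2) ⊕ J_1(-2) ⊕ J_1(1)

The characteristic polynomial is
  det(x·I − A) = x^5 + 7*x^4 + 16*x^3 + 8*x^2 - 16*x - 16 = (x - 1)*(x + 2)^4

Eigenvalues and multiplicities (the geometric multiplicity of λ is n − rank(A − λI), which equals the number of Jordan blocks for λ):
  λ = -2: algebraic multiplicity = 4, geometric multiplicity = 2
  λ = 1: algebraic multiplicity = 1, geometric multiplicity = 1

Determining the block sizes for each eigenvalue:
  λ = -2: with am = 4 and gm = 2, the partition is not yet determined (e.g. several partitions of 4 into 2 parts exist). Let N = A − (-2)·I. Computing rank(N^1) = 3, rank(N^2) = 2, rank(N^3) = 1; the number of blocks of size ≥ j is rank(N^{j−1}) − rank(N^j), giving [2, 1, 1]. So we have 1 block(s) of size 3, 1 block(s) of size 1 → block sizes [3, 1]
  λ = 1: one block (gm = 1), so the single block has size am = 1 → block sizes [1]

Assembling the blocks gives a Jordan form
J =
  [-2,  1,  0,  0, 0]
  [ 0, -2,  1,  0, 0]
  [ 0,  0, -2,  0, 0]
  [ 0,  0,  0, -2, 0]
  [ 0,  0,  0,  0, 1]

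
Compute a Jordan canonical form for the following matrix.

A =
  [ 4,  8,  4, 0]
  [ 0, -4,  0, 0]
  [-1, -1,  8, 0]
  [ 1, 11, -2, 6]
J_1(-4) ⊕ J_2(6) ⊕ J_1(6)

The characteristic polynomial is
  det(x·I − A) = x^4 - 14*x^3 + 36*x^2 + 216*x - 864 = (x - 6)^3*(x + 4)

Eigenvalues and multiplicities (the geometric multiplicity of λ is n − rank(A − λI), which equals the number of Jordan blocks for λ):
  λ = -4: algebraic multiplicity = 1, geometric multiplicity = 1
  λ = 6: algebraic multiplicity = 3, geometric multiplicity = 2

Determining the block sizes for each eigenvalue:
  λ = -4: one block (gm = 1), so the single block has size am = 1 → block sizes [1]
  λ = 6: 2 blocks summing to 3 forces exactly one block of size 2 and the rest size 1 → block sizes [2, 1]

Assembling the blocks gives a Jordan form
J =
  [-4, 0, 0, 0]
  [ 0, 6, 1, 0]
  [ 0, 0, 6, 0]
  [ 0, 0, 0, 6]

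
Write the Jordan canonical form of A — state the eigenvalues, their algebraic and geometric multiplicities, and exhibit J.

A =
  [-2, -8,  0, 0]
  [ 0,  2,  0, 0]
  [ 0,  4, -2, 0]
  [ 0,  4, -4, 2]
J_1(-2) ⊕ J_1(-2) ⊕ J_1(2) ⊕ J_1(2)

The characteristic polynomial is
  det(x·I − A) = x^4 - 8*x^2 + 16 = (x - 2)^2*(x + 2)^2

Eigenvalues and multiplicities (the geometric multiplicity of λ is n − rank(A − λI), which equals the number of Jordan blocks for λ):
  λ = -2: algebraic multiplicity = 2, geometric multiplicity = 2
  λ = 2: algebraic multiplicity = 2, geometric multiplicity = 2

Determining the block sizes for each eigenvalue:
  λ = -2: gm = am = 2, so every block has size 1 → block sizes [1, 1]
  λ = 2: gm = am = 2, so every block has size 1 → block sizes [1, 1]

Assembling the blocks gives a Jordan form
J =
  [-2,  0, 0, 0]
  [ 0, -2, 0, 0]
  [ 0,  0, 2, 0]
  [ 0,  0, 0, 2]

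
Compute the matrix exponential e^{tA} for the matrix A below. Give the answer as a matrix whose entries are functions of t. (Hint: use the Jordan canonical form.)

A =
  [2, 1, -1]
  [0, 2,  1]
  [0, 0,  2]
e^{tA} =
  [exp(2*t), t*exp(2*t), t^2*exp(2*t)/2 - t*exp(2*t)]
  [0, exp(2*t), t*exp(2*t)]
  [0, 0, exp(2*t)]

Strategy: write A = P · J · P⁻¹ where J is a Jordan canonical form, so e^{tA} = P · e^{tJ} · P⁻¹, and e^{tJ} can be computed block-by-block.

A has Jordan form
J =
  [2, 1, 0]
  [0, 2, 1]
  [0, 0, 2]
(up to reordering of blocks).

Per-block formulas:
  For a 3×3 Jordan block J_3(2): exp(t · J_3(2)) = e^(2t)·(I + t·N + (t^2/2)·N^2), where N is the 3×3 nilpotent shift.

After assembling e^{tJ} and conjugating by P, we get:

e^{tA} =
  [exp(2*t), t*exp(2*t), t^2*exp(2*t)/2 - t*exp(2*t)]
  [0, exp(2*t), t*exp(2*t)]
  [0, 0, exp(2*t)]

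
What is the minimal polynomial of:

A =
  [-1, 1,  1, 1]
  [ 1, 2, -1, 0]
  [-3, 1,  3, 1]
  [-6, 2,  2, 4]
x^3 - 6*x^2 + 12*x - 8

The characteristic polynomial is χ_A(x) = (x - 2)^4, so the eigenvalues are known. The minimal polynomial is
  m_A(x) = Π_λ (x − λ)^{k_λ}
where k_λ is the size of the *largest* Jordan block for λ (equivalently, the smallest k with (A − λI)^k v = 0 for every generalised eigenvector v of λ).

  λ = 2: largest Jordan block has size 3, contributing (x − 2)^3

So m_A(x) = (x - 2)^3 = x^3 - 6*x^2 + 12*x - 8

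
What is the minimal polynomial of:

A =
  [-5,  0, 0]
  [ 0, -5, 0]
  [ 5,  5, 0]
x^2 + 5*x

The characteristic polynomial is χ_A(x) = x*(x + 5)^2, so the eigenvalues are known. The minimal polynomial is
  m_A(x) = Π_λ (x − λ)^{k_λ}
where k_λ is the size of the *largest* Jordan block for λ (equivalently, the smallest k with (A − λI)^k v = 0 for every generalised eigenvector v of λ).

  λ = -5: largest Jordan block has size 1, contributing (x + 5)
  λ = 0: largest Jordan block has size 1, contributing (x − 0)

So m_A(x) = x*(x + 5) = x^2 + 5*x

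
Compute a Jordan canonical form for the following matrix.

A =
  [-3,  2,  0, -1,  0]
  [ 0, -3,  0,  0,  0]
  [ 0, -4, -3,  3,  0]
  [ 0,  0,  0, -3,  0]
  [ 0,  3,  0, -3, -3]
J_2(-3) ⊕ J_2(-3) ⊕ J_1(-3)

The characteristic polynomial is
  det(x·I − A) = x^5 + 15*x^4 + 90*x^3 + 270*x^2 + 405*x + 243 = (x + 3)^5

Eigenvalues and multiplicities (the geometric multiplicity of λ is n − rank(A − λI), which equals the number of Jordan blocks for λ):
  λ = -3: algebraic multiplicity = 5, geometric multiplicity = 3

Determining the block sizes for each eigenvalue:
  λ = -3: with am = 5 and gm = 3, the partition is not yet determined (e.g. several partitions of 5 into 3 parts exist). Let N = A − (-3)·I. Computing rank(N^1) = 2, rank(N^2) = 0; the number of blocks of size ≥ j is rank(N^{j−1}) − rank(N^j), giving [3, 2]. So we have 2 block(s) of size 2, 1 block(s) of size 1 → block sizes [2, 2, 1]

Assembling the blocks gives a Jordan form
J =
  [-3,  1,  0,  0,  0]
  [ 0, -3,  0,  0,  0]
  [ 0,  0, -3,  1,  0]
  [ 0,  0,  0, -3,  0]
  [ 0,  0,  0,  0, -3]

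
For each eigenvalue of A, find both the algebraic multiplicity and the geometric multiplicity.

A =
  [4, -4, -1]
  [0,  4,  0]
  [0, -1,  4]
λ = 4: alg = 3, geom = 1

Step 1 — factor the characteristic polynomial to read off the algebraic multiplicities:
  χ_A(x) = (x - 4)^3

Step 2 — compute geometric multiplicities via the rank-nullity identity g(λ) = n − rank(A − λI):
  rank(A − (4)·I) = 2, so dim ker(A − (4)·I) = n − 2 = 1

Summary:
  λ = 4: algebraic multiplicity = 3, geometric multiplicity = 1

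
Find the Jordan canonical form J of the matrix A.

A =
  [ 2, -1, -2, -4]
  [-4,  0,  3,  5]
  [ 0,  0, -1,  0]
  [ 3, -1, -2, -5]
J_3(-1) ⊕ J_1(-1)

The characteristic polynomial is
  det(x·I − A) = x^4 + 4*x^3 + 6*x^2 + 4*x + 1 = (x + 1)^4

Eigenvalues and multiplicities (the geometric multiplicity of λ is n − rank(A − λI), which equals the number of Jordan blocks for λ):
  λ = -1: algebraic multiplicity = 4, geometric multiplicity = 2

Determining the block sizes for each eigenvalue:
  λ = -1: with am = 4 and gm = 2, the partition is not yet determined (e.g. several partitions of 4 into 2 parts exist). Let N = A − (-1)·I. Computing rank(N^1) = 2, rank(N^2) = 1, rank(N^3) = 0; the number of blocks of size ≥ j is rank(N^{j−1}) − rank(N^j), giving [2, 1, 1]. So we have 1 block(s) of size 3, 1 block(s) of size 1 → block sizes [3, 1]

Assembling the blocks gives a Jordan form
J =
  [-1,  1,  0,  0]
  [ 0, -1,  1,  0]
  [ 0,  0, -1,  0]
  [ 0,  0,  0, -1]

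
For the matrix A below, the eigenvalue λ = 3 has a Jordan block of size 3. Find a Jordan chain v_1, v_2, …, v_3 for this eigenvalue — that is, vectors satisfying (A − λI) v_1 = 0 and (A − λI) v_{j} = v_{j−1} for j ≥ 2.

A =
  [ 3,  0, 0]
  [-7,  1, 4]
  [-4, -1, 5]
A Jordan chain for λ = 3 of length 3:
v_1 = (0, -2, -1)ᵀ
v_2 = (0, -7, -4)ᵀ
v_3 = (1, 0, 0)ᵀ

Let N = A − (3)·I. We want v_3 with N^3 v_3 = 0 but N^2 v_3 ≠ 0; then v_{j-1} := N · v_j for j = 3, …, 2.

Pick v_3 = (1, 0, 0)ᵀ.
Then v_2 = N · v_3 = (0, -7, -4)ᵀ.
Then v_1 = N · v_2 = (0, -2, -1)ᵀ.

Sanity check: (A − (3)·I) v_1 = (0, 0, 0)ᵀ = 0. ✓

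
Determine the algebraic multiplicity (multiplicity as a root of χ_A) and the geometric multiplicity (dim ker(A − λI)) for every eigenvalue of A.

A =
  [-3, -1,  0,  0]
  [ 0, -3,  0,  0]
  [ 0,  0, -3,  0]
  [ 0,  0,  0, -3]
λ = -3: alg = 4, geom = 3

Step 1 — factor the characteristic polynomial to read off the algebraic multiplicities:
  χ_A(x) = (x + 3)^4

Step 2 — compute geometric multiplicities via the rank-nullity identity g(λ) = n − rank(A − λI):
  rank(A − (-3)·I) = 1, so dim ker(A − (-3)·I) = n − 1 = 3

Summary:
  λ = -3: algebraic multiplicity = 4, geometric multiplicity = 3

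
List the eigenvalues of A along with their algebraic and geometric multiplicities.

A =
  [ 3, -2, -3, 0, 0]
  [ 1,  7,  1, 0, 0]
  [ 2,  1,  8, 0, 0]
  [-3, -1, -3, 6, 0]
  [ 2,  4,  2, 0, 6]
λ = 6: alg = 5, geom = 3

Step 1 — factor the characteristic polynomial to read off the algebraic multiplicities:
  χ_A(x) = (x - 6)^5

Step 2 — compute geometric multiplicities via the rank-nullity identity g(λ) = n − rank(A − λI):
  rank(A − (6)·I) = 2, so dim ker(A − (6)·I) = n − 2 = 3

Summary:
  λ = 6: algebraic multiplicity = 5, geometric multiplicity = 3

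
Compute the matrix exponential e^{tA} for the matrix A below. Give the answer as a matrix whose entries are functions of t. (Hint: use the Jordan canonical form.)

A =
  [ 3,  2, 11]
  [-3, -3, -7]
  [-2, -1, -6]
e^{tA} =
  [-3*t^2*exp(-2*t)/2 + 5*t*exp(-2*t) + exp(-2*t), -3*t^2*exp(-2*t)/2 + 2*t*exp(-2*t), -3*t^2*exp(-2*t)/2 + 11*t*exp(-2*t)]
  [t^2*exp(-2*t) - 3*t*exp(-2*t), t^2*exp(-2*t) - t*exp(-2*t) + exp(-2*t), t^2*exp(-2*t) - 7*t*exp(-2*t)]
  [t^2*exp(-2*t)/2 - 2*t*exp(-2*t), t^2*exp(-2*t)/2 - t*exp(-2*t), t^2*exp(-2*t)/2 - 4*t*exp(-2*t) + exp(-2*t)]

Strategy: write A = P · J · P⁻¹ where J is a Jordan canonical form, so e^{tA} = P · e^{tJ} · P⁻¹, and e^{tJ} can be computed block-by-block.

A has Jordan form
J =
  [-2,  1,  0]
  [ 0, -2,  1]
  [ 0,  0, -2]
(up to reordering of blocks).

Per-block formulas:
  For a 3×3 Jordan block J_3(-2): exp(t · J_3(-2)) = e^(-2t)·(I + t·N + (t^2/2)·N^2), where N is the 3×3 nilpotent shift.

After assembling e^{tJ} and conjugating by P, we get:

e^{tA} =
  [-3*t^2*exp(-2*t)/2 + 5*t*exp(-2*t) + exp(-2*t), -3*t^2*exp(-2*t)/2 + 2*t*exp(-2*t), -3*t^2*exp(-2*t)/2 + 11*t*exp(-2*t)]
  [t^2*exp(-2*t) - 3*t*exp(-2*t), t^2*exp(-2*t) - t*exp(-2*t) + exp(-2*t), t^2*exp(-2*t) - 7*t*exp(-2*t)]
  [t^2*exp(-2*t)/2 - 2*t*exp(-2*t), t^2*exp(-2*t)/2 - t*exp(-2*t), t^2*exp(-2*t)/2 - 4*t*exp(-2*t) + exp(-2*t)]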